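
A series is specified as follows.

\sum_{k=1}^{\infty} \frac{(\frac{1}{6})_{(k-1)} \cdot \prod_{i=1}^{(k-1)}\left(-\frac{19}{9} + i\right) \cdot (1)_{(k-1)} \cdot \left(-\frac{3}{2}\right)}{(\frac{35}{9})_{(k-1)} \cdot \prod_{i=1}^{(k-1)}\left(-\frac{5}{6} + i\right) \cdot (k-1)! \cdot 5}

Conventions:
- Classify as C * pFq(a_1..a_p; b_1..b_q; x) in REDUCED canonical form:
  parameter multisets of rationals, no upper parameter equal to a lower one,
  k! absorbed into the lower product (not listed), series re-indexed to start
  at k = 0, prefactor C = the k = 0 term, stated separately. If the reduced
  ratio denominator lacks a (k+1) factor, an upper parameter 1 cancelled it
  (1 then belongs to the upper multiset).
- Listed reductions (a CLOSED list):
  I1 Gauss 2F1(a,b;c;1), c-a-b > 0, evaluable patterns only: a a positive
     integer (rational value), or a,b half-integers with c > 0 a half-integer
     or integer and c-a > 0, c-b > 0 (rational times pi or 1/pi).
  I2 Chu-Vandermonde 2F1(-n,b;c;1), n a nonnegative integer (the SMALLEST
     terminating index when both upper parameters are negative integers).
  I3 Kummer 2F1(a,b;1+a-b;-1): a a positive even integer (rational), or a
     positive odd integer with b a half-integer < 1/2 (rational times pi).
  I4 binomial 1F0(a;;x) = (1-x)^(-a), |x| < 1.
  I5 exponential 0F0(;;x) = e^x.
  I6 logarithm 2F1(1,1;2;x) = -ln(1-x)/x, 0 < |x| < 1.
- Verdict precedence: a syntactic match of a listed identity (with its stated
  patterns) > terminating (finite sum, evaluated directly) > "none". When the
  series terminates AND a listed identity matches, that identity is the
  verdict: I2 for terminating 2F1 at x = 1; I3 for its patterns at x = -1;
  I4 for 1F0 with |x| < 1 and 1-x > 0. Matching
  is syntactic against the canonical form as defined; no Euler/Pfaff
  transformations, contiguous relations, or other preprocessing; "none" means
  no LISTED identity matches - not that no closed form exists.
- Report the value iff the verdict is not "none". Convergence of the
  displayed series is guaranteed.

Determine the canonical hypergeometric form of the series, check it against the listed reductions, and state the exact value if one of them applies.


Classification (C = -\frac{3}{10}): 2F1 with upper {-\frac{10}{9}, 1}, lower {\frac{35}{9}}, argument x = 1. Verdict: Gauss (I1, integer-parameter pattern) fires (x = 1: the Gamma ratio telescopes since c-a-b = 4 > 0 and a = 1 in Z>0). Hence: -\frac{13}{60}.

Key observation: t_0 = -\frac{3}{10} here, and the running product (C = -3/10) telescopes to a rising factorial.
Adjacent-term ratio: r(k) = 1 * (k-\frac{10}{9}) (k+1) / [(k+\frac{35}{9}) (k+1)] - poly over poly, x = 1 from leading terms; C = -\frac{3}{10} at k = 0.


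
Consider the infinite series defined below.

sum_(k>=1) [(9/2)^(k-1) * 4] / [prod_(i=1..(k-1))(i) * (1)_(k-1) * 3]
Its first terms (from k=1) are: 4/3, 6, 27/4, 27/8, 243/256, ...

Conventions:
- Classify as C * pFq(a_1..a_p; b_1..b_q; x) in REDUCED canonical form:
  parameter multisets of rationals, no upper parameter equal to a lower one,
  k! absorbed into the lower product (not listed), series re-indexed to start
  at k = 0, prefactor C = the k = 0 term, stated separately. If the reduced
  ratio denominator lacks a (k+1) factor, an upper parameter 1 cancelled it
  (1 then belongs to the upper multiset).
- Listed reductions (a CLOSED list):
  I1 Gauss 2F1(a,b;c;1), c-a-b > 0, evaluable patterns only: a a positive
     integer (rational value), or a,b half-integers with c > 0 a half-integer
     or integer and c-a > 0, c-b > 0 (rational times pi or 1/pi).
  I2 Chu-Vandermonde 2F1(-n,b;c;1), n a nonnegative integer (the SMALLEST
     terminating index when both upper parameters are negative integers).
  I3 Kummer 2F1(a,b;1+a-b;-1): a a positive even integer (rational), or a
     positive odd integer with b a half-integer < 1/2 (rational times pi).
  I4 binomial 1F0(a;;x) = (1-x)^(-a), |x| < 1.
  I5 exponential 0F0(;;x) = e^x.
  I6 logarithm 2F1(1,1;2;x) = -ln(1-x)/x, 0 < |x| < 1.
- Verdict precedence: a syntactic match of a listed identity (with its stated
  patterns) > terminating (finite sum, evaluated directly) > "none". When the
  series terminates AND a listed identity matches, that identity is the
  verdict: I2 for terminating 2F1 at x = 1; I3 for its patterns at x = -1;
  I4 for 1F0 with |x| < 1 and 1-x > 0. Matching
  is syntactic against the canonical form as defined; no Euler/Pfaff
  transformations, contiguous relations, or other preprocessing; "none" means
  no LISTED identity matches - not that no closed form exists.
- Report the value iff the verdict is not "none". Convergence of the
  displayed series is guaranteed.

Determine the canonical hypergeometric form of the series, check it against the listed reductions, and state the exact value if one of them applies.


The tell: x = (9/2) and the constant factors (prefactor 4/3) combine into one prefactor.
Ratio: r(k) = (9/2) * 1 / [(k+1) (k+1)] ; factor over Q: parameters, x = (9/2), and C = 4/3.

Canonical form: C = 4/3 times 0F1 with upper {-}, lower {1}, x = 9/2. Verdict: none - this 0F1 at x = 9/2 matches no listed pattern, and upper {-} holds no stopper.


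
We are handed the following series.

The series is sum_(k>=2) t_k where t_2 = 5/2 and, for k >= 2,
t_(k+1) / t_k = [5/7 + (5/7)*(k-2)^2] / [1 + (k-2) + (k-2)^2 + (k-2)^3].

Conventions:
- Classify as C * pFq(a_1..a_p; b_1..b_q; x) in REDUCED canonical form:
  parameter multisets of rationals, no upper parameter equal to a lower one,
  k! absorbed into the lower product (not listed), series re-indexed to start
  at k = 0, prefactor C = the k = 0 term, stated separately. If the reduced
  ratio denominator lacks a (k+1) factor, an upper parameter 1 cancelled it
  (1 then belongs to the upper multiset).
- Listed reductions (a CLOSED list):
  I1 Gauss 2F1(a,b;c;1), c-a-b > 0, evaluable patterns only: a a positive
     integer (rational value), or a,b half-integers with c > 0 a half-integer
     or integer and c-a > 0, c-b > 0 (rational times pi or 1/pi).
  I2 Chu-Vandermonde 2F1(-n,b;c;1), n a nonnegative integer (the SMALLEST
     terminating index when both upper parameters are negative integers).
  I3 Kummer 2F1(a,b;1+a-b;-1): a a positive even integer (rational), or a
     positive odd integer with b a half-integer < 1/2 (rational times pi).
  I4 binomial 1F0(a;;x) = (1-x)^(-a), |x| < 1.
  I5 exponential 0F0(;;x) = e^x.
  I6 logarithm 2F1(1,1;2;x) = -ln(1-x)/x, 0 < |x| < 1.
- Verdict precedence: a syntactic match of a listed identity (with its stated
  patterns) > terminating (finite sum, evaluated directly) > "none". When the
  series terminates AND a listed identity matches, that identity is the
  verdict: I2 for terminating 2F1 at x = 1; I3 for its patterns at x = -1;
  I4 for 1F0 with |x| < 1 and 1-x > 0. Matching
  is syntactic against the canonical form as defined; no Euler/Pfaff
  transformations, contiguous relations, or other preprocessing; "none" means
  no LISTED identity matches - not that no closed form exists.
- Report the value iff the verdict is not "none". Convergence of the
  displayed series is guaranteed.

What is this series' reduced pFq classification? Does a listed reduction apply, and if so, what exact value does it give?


The series (x = 5/7) is 0F0: upper {-}, lower {-}, prefactor 5/2. Verdict: this is exponential (I5) (the 0F0 exponential series at x = 5/7). Sum: (5/2) * e^(5/7).

The tell: t_0 = 5/2 here, and cancel k^2 + 1 from the displayed ratio first; then prefactor 5/2.
Term ratio: r(k) = (5/7) * 1 / [(k+1)] - poly over poly, x = (5/7) from leading terms; C = 5/2 at k = 0.


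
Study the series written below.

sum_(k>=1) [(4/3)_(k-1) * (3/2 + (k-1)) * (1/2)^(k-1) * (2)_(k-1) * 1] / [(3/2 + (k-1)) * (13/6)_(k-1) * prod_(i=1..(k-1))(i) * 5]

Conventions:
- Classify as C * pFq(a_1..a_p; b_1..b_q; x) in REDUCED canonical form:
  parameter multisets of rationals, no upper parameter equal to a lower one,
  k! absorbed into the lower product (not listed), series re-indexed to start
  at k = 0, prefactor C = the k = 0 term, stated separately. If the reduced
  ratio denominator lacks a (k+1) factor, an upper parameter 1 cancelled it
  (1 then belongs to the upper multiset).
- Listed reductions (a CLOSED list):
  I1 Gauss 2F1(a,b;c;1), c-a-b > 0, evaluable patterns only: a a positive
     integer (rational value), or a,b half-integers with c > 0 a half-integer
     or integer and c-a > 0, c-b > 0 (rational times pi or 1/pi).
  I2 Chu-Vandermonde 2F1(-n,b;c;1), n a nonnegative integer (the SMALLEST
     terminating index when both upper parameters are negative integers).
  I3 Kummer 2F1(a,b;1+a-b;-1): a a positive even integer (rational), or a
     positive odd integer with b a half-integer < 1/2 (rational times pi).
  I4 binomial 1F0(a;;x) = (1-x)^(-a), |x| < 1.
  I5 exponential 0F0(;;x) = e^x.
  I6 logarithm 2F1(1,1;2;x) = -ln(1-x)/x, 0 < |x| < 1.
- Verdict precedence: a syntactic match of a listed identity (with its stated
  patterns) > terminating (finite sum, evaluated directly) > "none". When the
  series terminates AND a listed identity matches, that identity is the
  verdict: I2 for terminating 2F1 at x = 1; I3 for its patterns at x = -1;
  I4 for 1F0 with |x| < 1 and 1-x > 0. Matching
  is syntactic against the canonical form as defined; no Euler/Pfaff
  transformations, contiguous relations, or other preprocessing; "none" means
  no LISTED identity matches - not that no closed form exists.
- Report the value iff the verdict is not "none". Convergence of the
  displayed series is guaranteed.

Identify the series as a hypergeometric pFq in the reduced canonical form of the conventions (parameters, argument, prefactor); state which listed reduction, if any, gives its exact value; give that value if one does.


With C = 1/5: the canonical form is 2F1(4/3, 2; 13/6; 1/2). Verdict: none here - no I1-I6 shape fits x = 1/2 with lower {13/6}.

Structural cue: from the first term 1/5: the factor k + 3/2 cancels (top and bottom), leaving prefactor 1/5.
Consecutive-term ratio: r(k) = (1/2) * (k+4/3) (k+2) / [(k+13/6) (k+1)] - rational in k. x = (1/2); t_0 = 1/5; negate the roots.


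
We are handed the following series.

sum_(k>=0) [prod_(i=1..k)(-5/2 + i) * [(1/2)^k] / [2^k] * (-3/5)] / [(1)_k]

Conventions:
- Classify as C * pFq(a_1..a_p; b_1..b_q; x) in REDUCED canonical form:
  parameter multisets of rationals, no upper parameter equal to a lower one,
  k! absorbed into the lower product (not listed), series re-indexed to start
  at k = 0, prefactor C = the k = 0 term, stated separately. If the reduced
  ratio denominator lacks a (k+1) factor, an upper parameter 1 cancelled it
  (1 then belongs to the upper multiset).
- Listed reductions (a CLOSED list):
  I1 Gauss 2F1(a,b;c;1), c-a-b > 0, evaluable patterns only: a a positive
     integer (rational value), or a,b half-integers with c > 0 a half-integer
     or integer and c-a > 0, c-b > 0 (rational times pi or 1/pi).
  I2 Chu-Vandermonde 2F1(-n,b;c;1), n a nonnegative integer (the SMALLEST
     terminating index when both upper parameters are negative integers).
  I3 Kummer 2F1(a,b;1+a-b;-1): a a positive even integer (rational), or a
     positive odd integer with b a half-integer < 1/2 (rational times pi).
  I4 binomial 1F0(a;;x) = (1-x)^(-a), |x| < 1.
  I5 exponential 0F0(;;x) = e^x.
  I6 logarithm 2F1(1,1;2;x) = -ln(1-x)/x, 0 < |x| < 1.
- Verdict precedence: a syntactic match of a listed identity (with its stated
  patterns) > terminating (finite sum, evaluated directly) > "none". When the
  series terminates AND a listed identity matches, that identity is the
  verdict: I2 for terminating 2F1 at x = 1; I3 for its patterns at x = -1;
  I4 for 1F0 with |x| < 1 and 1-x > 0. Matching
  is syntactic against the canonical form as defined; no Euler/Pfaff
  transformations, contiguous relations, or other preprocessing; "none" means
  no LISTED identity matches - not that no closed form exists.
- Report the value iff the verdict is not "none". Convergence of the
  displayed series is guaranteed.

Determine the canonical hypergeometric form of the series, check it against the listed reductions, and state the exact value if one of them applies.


Classification (C = -3/5): 1F0 with upper {-3/2}, lower {-}, argument x = 1/4. Verdict: this is the I4 binomial reduction (the 1F0 binomial series: exponent 3/2, x = 1/4). Value: (-3/5) * (3/4)^(3/2).

The tell: with t_0 = -3/5, the two k-th powers (C = -3/5) combine into one argument.
Consecutive-term ratio: r(k) = (1/4) * (k-3/2) / [(k+1)] - rational in k. x = (1/4); t_0 = -3/5; negate the roots.


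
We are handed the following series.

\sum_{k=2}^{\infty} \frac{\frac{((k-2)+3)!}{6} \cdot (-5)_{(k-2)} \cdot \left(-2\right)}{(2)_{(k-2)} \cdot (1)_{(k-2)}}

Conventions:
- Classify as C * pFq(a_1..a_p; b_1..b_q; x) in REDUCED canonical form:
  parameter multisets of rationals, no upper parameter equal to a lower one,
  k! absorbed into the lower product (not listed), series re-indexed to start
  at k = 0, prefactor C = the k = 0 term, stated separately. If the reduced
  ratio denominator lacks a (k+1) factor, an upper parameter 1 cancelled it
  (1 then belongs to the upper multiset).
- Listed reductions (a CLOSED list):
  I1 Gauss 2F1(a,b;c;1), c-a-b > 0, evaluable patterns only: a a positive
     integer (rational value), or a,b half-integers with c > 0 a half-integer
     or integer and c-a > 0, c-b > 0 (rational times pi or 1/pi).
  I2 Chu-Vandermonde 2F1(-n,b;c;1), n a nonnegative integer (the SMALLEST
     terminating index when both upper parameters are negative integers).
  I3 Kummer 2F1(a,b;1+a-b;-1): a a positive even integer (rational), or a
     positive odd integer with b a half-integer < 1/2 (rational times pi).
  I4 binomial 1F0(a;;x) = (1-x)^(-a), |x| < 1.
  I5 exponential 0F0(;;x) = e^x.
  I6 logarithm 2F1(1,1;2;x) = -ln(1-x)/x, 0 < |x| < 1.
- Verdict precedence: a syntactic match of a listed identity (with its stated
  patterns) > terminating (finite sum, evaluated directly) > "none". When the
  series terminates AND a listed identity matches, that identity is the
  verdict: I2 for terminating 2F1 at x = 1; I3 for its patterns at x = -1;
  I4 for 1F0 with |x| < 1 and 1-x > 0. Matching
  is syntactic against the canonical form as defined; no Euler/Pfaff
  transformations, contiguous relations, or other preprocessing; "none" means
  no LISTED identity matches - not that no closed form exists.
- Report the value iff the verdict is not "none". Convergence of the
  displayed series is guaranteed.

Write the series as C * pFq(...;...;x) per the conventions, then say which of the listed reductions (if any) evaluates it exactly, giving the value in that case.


With C = -2: the canonical form is 2F1(-5, 4; 2; 1). Verdict: Vandermonde's identity (I2) fires (terminating 2F1 at x = 1 with n = 5, b = 4, c = 2). Exact value: 0.

Key observation: t_0 being -2, (1)_k (C = -2, x = 1) is k! itself.
Adjacent-term ratio: r(k) = 1 * (k-5) (k+4) / [(k+2) (k+1)] ; factor over Q: parameters, x = 1, and C = -2.


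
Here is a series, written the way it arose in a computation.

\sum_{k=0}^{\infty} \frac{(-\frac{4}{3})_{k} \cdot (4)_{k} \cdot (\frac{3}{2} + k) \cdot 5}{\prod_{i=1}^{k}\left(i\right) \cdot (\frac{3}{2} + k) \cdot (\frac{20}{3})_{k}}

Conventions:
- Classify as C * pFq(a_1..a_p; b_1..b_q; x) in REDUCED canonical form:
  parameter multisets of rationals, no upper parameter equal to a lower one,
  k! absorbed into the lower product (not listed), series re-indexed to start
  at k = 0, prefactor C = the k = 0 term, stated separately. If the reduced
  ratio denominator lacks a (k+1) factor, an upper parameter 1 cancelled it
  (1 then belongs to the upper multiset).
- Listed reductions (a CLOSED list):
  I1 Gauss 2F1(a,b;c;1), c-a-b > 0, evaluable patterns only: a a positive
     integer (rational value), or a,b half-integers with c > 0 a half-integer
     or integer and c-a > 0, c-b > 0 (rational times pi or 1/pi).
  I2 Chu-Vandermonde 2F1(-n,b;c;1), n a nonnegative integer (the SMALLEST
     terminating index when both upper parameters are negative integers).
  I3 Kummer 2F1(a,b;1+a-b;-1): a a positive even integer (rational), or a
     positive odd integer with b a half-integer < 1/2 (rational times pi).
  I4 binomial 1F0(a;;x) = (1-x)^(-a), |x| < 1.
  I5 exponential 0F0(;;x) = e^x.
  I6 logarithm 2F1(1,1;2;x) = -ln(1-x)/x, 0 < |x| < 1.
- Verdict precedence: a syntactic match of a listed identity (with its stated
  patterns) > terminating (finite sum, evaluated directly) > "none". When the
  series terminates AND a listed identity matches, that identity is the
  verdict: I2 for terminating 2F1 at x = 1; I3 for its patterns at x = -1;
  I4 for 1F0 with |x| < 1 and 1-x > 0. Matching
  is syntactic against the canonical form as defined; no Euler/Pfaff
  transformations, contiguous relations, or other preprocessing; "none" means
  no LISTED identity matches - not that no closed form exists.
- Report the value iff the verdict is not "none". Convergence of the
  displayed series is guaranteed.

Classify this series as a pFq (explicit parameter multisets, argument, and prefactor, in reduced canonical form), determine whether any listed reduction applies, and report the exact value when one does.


With C = 5: the canonical form is 2F1(-\frac{4}{3}, 4; \frac{20}{3}; 1). Verdict: this is Gauss (I1, integer-parameter pattern) (x = 1: the Gamma ratio telescopes since c-a-b = 4 > 0 and a = 4 in Z>0). Sum: \frac{374}{243}.

Structural cue: from the first term 5: the product of the first k integers (C = 5, x = 1) is k!.
Consecutive-term ratio: r(k) = 1 * (k-\frac{4}{3}) (k+4) / [(k+\frac{20}{3}) (k+1)] - rational; roots negated = parameters, x = 1, C = 5.


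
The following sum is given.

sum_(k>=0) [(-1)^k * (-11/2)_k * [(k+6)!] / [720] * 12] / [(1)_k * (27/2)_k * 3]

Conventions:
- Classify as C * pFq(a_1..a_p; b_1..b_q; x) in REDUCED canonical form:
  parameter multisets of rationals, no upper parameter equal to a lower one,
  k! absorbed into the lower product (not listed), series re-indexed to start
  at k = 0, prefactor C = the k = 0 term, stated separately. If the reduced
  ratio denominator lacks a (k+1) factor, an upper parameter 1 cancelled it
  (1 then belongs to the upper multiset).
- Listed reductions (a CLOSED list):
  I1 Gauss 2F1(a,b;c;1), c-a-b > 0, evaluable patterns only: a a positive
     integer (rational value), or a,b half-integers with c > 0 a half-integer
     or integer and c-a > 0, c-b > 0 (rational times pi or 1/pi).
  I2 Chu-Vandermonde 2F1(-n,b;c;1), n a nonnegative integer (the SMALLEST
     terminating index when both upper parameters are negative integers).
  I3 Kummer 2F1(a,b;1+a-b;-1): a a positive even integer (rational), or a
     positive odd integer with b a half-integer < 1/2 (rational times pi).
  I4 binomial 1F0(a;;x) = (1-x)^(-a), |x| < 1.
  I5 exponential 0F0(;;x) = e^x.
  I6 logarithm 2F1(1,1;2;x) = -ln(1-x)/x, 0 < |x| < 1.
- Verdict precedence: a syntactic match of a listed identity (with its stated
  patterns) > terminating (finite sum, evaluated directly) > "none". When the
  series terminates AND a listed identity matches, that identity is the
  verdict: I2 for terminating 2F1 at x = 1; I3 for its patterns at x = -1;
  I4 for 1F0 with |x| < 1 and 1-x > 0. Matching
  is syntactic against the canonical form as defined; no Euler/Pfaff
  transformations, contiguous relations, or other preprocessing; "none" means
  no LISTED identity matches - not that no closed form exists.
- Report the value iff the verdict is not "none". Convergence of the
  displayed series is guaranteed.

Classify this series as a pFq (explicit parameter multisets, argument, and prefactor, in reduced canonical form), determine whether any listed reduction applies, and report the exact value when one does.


Reduced: x = -1, 2F1, upper = {-11/2, 7}, lower = {27/2}, C = 4. Verdict: the Kummer evaluation I3 applies (x = -1; c = 27/2 equals 1+a-b for upper {-11/2, 7}: listed pattern). Sum: (929553625/67108864) * pi.

First insight: with t_0 = 4, the constant factors (C = 4) combine into one prefactor.
Consecutive-term ratio: r(k) = (-1) * (k-11/2) (k+7) / [(k+27/2) (k+1)] - rational in k, leading ratio (-1); with t_0 = 4, classification follows.


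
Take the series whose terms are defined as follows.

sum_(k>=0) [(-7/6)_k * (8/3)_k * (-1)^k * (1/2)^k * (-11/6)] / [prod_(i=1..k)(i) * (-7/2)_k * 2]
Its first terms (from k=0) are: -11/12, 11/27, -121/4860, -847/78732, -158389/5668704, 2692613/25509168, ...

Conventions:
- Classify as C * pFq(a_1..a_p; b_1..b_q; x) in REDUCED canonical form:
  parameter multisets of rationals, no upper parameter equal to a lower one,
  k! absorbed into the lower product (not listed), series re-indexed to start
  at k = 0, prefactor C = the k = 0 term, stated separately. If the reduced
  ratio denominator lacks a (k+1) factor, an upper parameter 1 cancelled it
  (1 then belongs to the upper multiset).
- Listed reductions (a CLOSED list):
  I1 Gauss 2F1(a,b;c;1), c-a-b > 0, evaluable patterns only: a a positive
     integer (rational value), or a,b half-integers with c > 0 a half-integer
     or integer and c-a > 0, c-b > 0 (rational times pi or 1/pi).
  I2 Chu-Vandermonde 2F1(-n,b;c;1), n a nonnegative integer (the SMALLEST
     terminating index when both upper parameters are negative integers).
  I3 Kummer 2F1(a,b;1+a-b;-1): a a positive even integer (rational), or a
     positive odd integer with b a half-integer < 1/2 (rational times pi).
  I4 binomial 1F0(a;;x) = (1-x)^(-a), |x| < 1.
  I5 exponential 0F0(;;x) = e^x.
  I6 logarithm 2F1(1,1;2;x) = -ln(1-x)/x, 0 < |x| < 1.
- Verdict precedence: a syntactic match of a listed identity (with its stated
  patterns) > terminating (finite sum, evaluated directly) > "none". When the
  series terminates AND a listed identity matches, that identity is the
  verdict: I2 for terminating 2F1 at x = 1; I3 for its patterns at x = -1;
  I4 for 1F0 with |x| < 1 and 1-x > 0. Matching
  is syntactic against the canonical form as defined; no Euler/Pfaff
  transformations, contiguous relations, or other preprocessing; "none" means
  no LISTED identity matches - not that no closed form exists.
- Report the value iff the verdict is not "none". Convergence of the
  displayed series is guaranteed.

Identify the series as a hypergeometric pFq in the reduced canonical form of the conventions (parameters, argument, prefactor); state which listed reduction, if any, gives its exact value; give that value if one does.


The series (x = -1/2) is 2F1: upper {-7/6, 8/3}, lower {-7/2}, prefactor -11/12. Verdict: none (x = -1/2): each listed identity misses the multisets {-7/6, 8/3} ; {-7/2}.

Key observation: with t_0 = -11/12, the product of the first k integers (C = -11/12) is k!.
Consecutive-term ratio: r(k) = (-1/2) * (k-7/6) (k+8/3) / [(k-7/2) (k+1)] - poly over poly, x = (-1/2) from leading terms; C = -11/12 at k = 0.


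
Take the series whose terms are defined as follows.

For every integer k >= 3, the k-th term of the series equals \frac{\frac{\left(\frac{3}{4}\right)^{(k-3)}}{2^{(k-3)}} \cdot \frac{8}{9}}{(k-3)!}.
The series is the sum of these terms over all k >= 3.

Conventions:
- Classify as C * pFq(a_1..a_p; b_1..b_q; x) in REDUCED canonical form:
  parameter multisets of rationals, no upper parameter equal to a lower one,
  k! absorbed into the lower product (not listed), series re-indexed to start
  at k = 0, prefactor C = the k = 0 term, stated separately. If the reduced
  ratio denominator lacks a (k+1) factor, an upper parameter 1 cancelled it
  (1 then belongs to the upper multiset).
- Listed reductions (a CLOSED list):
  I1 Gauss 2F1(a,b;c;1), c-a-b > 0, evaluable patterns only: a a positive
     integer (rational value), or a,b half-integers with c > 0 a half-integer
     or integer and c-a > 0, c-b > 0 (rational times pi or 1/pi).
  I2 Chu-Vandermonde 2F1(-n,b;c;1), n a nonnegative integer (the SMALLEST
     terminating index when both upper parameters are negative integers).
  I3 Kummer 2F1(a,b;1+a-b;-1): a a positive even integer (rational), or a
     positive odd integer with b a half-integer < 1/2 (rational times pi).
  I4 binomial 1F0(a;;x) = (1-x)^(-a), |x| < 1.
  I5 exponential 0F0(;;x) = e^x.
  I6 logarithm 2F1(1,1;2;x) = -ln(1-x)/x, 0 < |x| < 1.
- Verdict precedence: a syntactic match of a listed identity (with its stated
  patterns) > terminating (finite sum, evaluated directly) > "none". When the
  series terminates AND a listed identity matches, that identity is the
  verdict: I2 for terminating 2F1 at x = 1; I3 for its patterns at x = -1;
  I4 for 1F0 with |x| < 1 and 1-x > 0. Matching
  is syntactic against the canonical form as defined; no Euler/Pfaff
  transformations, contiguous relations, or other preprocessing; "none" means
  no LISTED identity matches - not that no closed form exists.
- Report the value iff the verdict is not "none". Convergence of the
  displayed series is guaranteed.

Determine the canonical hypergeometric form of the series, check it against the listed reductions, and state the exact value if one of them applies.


The series (x = \frac{3}{8}) is 0F0: upper {-}, lower {-}, prefactor \frac{8}{9}. Verdict: exponential (I5) fires (the 0F0 exponential series at x = \frac{3}{8}). Hence: \frac{8}{9} \cdot e^{\frac{3}{8}}.

The tell: x = \frac{3}{8} and the two k-th powers (C = 8/9) combine into one argument.
Term ratio: r(k) = \frac{3}{8} * 1 / [(k+1)] - rational in k, leading ratio \frac{3}{8}; with t_0 = \frac{8}{9}, classification follows.


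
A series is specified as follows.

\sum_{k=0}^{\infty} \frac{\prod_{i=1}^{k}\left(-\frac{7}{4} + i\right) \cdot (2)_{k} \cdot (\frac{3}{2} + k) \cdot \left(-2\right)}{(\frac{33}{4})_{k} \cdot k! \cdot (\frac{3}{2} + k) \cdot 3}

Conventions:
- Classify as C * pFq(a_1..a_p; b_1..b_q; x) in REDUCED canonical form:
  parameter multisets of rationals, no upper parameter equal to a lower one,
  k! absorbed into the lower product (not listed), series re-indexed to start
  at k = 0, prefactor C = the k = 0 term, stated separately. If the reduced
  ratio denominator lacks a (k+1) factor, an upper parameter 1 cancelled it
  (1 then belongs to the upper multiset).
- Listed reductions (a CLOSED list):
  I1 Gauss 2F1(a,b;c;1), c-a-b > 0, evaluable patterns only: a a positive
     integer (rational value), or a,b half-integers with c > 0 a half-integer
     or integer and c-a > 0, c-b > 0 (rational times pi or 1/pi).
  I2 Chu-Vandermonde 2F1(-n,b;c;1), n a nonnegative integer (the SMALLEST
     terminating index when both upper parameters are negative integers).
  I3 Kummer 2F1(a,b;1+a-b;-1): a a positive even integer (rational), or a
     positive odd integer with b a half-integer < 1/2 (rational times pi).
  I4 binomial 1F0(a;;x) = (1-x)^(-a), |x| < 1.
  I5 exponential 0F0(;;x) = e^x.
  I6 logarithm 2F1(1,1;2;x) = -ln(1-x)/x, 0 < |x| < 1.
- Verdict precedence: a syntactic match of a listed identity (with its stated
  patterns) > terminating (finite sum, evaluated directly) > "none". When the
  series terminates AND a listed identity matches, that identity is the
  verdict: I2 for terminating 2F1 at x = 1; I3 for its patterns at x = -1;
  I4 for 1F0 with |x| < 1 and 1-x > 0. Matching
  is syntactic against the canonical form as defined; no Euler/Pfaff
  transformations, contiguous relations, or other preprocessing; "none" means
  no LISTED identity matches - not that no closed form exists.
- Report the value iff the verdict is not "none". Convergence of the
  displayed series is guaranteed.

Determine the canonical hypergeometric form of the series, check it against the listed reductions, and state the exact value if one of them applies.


Prefactor -\frac{2}{3}, argument 1: 2F1 with upper {-\frac{3}{4}, 2} over lower {\frac{33}{4}}. Verdict: Gauss's theorem (I1) matches (x = 1: the Gamma ratio telescopes since c-a-b = 7 > 0 and a = 2 in Z>0). Exact value: -\frac{725}{1344}.

The tell: x = 1 and the constant factors (C = -2/3, x = 1) combine into one prefactor.
Consecutive-term ratio: r(k) = 1 * (k-\frac{3}{4}) (k+2) / [(k+\frac{33}{4}) (k+1)] - rational; roots negated = parameters, x = 1, C = -\frac{2}{3}.


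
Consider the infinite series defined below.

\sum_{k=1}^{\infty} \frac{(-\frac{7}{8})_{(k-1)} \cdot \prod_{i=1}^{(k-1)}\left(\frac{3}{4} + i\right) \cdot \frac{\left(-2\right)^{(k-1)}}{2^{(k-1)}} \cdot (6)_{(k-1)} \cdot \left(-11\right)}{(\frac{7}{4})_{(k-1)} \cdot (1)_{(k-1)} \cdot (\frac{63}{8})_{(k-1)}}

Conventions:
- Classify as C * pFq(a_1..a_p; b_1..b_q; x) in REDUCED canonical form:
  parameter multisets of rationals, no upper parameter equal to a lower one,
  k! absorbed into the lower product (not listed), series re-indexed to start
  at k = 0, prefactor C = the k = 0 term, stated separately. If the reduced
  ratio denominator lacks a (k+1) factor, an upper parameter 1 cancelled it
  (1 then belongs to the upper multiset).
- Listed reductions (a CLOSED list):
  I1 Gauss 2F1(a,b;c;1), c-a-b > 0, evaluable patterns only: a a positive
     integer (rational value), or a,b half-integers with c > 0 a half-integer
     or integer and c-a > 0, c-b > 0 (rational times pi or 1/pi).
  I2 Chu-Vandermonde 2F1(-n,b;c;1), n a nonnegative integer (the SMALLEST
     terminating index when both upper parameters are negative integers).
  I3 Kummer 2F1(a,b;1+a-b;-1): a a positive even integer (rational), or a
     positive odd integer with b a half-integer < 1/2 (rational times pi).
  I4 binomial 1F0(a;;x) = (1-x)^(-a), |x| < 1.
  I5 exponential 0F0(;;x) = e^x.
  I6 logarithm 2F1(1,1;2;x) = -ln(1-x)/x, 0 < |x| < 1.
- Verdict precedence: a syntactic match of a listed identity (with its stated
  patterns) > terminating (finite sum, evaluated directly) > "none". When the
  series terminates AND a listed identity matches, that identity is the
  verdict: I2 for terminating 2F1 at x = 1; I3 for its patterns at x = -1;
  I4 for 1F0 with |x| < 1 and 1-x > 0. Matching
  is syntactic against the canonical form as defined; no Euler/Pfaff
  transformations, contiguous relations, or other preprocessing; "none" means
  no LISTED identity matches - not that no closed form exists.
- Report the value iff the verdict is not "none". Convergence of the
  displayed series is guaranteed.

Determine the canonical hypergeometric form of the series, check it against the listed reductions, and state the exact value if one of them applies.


Key step: from the first term -11: the two k-th powers (prefactor -11) combine into one argument.
Step ratio: r(k) = -1 * (k-\frac{7}{8}) (k+6) / [(k+\frac{63}{8}) (k+1)] - rational in k. x = -1; t_0 = -11; negate the roots.

The series (x = -1) is 2F1: upper {-\frac{7}{8}, 6}, lower {\frac{63}{8}}, prefactor -11. Verdict: this is Kummer's theorem (I3) (x = -1; c = \frac{63}{8} equals 1+a-b for upper {-\frac{7}{8}, 6}: listed pattern). Sum: -\frac{73931}{4096}.


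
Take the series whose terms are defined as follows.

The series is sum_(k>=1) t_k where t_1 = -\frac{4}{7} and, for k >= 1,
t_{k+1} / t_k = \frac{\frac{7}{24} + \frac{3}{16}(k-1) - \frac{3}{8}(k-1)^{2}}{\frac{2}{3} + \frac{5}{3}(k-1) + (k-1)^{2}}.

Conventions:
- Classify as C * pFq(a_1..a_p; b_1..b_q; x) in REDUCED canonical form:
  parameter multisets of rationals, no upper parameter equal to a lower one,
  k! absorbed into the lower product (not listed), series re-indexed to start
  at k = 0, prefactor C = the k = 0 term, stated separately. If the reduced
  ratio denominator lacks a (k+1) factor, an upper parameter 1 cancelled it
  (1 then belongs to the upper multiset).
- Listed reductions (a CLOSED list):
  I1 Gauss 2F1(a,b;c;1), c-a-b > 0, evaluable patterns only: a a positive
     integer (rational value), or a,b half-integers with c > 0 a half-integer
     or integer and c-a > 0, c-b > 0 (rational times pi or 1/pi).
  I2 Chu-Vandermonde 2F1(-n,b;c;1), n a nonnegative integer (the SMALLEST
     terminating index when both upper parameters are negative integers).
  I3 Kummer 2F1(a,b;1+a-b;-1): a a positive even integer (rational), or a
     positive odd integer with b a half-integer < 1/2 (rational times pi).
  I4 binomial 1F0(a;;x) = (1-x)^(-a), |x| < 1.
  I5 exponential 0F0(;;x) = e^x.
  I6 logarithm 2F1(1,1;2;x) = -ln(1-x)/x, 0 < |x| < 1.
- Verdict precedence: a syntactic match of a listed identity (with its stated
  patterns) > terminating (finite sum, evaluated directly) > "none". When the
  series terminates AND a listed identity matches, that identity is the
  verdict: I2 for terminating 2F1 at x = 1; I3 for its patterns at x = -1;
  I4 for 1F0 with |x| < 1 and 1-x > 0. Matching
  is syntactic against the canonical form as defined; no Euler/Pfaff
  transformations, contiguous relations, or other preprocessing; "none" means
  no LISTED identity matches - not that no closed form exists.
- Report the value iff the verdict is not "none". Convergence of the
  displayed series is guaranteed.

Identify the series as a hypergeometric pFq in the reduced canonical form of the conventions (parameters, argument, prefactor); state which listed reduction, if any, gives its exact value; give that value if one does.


With C = -\frac{4}{7}: the canonical form is 1F0(-\frac{7}{6}; -; -\frac{3}{8}). Verdict (x = -\frac{3}{8}): the I4 binomial reduction applies (the 1F0 binomial series: exponent 7/6, x = -\frac{3}{8}). Its exact value is \left(-\frac{4}{7}\right) \cdot \left(\frac{11}{8}\right)^{\frac{7}{6}}.

The tell: t_0 = -\frac{4}{7} here, and cancel k + 2/3 from the displayed ratio first; then C = -4/7.
Adjacent-term ratio: r(k) = -\frac{3}{8} * (k-\frac{7}{6}) / [(k+1)] - poly over poly, x = -\frac{3}{8} from leading terms; C = -\frac{4}{7} at k = 0.


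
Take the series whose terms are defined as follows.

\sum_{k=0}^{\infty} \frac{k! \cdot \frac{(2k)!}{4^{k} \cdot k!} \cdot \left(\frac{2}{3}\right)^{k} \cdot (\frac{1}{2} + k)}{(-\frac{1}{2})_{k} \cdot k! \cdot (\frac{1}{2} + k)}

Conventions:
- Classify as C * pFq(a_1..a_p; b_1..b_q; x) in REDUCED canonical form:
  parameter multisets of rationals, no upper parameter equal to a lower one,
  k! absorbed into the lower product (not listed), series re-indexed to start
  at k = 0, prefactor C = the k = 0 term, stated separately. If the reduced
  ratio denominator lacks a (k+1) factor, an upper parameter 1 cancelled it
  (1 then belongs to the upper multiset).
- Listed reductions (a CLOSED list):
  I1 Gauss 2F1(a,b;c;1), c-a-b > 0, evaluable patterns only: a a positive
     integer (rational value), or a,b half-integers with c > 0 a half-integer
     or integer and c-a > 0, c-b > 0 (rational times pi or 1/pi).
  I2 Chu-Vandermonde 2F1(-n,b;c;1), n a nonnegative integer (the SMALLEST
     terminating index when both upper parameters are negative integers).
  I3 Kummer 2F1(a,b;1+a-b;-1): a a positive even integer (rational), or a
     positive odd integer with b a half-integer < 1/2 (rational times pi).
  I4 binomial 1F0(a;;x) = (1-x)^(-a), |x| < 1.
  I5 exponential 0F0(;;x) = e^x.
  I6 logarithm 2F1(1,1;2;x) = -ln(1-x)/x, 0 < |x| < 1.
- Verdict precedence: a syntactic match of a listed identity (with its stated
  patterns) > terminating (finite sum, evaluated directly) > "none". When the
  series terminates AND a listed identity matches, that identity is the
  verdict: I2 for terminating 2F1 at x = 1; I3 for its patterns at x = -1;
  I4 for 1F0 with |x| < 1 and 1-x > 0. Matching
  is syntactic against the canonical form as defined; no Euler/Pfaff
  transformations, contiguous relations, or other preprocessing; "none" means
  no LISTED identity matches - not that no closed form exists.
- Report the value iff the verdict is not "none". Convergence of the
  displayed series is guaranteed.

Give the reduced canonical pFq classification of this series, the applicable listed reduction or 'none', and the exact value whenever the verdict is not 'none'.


Canonical form: C = 1 times 2F1 with upper {\frac{1}{2}, 1}, lower {-\frac{1}{2}}, x = \frac{2}{3}. Verdict: none. No listed pattern accepts 2F1(\frac{1}{2}, 1; -\frac{1}{2}; \frac{2}{3}).

Key step: with t_0 = 1, the (2k)!/(4^k k!) block (C = 1) is the Pochhammer (1/2)_k.
Ratio: r(k) = \frac{2}{3} * (k+\frac{1}{2}) (k+1) / [(k-\frac{1}{2}) (k+1)] - rational in k. x = \frac{2}{3}; t_0 = 1; negate the roots.


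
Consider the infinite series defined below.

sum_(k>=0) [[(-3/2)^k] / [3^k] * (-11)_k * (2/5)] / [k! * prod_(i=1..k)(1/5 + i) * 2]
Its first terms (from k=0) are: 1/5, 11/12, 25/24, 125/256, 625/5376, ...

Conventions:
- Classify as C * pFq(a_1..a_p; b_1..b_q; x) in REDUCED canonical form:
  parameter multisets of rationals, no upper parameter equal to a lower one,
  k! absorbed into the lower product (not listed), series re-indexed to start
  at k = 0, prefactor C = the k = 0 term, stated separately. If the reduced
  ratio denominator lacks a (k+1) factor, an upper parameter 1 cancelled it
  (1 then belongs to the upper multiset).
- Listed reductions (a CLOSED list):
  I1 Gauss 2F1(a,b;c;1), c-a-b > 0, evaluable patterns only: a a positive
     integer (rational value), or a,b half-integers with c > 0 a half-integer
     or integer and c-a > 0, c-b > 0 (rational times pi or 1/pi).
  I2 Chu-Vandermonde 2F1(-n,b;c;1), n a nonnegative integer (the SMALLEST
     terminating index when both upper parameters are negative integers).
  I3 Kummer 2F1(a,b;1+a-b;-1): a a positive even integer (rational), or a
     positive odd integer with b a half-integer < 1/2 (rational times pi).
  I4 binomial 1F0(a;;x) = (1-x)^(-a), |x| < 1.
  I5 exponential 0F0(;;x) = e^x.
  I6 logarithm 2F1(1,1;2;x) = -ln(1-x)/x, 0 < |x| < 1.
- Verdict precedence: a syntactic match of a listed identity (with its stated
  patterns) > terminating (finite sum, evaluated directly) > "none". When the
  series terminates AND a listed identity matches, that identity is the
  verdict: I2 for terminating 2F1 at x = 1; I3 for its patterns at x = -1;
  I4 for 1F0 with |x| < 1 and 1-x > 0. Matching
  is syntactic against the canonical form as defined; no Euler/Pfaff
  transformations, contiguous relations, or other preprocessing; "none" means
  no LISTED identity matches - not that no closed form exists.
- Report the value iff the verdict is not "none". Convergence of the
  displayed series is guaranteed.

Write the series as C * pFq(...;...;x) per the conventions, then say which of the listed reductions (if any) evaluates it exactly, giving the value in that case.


Structural cue: from the first term 1/5: the constant factors (prefactor 1/5) combine into one prefactor.
Adjacent-term ratio: r(k) = (-1/2) * (k-11) / [(k+6/5) (k+1)] ; factor over Q: parameters, x = (-1/2), and C = 1/5.

The series (x = -1/2) is 1F1: upper {-11}, lower {6/5}, prefactor 1/5. Verdict: terminating at k = 11: the factor (-11)_k kills every later term; summing the 12 survivors is exact. Its exact value is 2406345083623247813/865638865006755840.


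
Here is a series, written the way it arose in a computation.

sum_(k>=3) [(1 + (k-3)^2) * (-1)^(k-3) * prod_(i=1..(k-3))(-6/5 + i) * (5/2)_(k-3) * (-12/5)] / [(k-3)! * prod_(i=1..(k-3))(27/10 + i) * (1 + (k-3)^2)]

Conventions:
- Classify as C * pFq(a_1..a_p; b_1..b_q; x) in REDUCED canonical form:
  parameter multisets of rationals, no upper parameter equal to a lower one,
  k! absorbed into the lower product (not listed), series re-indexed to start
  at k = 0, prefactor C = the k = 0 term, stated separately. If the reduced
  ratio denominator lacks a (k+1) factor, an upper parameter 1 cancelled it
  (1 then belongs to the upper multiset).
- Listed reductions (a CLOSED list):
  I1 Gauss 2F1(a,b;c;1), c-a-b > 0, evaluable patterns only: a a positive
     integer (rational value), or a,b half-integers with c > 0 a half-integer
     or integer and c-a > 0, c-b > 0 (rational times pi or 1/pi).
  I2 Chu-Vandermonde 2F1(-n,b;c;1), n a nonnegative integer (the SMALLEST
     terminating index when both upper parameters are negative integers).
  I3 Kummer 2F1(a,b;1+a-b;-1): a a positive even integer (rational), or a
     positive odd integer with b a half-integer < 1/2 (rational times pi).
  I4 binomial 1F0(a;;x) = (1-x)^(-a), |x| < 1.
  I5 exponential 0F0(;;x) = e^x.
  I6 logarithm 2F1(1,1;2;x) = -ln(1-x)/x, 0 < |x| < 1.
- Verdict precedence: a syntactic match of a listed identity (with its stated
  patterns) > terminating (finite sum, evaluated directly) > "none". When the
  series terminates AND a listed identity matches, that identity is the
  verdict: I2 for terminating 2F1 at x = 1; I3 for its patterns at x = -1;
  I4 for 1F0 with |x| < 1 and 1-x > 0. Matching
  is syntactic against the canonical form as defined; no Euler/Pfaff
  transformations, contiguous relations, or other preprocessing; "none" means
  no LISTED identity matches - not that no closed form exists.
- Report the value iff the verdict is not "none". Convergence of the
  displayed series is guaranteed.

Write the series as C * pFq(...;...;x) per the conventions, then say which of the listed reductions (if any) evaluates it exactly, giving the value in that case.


The series (x = -1) is 2F1: upper {-1/5, 5/2}, lower {37/10}, prefactor -12/5. Verdict: none - at argument -1 the multisets {-1/5, 5/2} ; {37/10} match no listed identity.

Key step: t_0 being -12/5, the lower running product (C = -12/5, x = -1) is a rising factorial.
Step ratio: r(k) = (-1) * (k-1/5) (k+5/2) / [(k+37/10) (k+1)] ; factor over Q: parameters, x = (-1), and C = -12/5.
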